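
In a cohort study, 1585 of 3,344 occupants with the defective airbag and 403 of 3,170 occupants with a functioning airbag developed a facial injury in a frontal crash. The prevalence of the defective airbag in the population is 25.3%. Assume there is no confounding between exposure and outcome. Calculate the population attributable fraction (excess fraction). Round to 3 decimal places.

PAF ≈ 0.408

p₁ = P(outcome | exposed) = 1585/3344 = 0.47398
p₀ = P(outcome | unexposed) = 403/3170 = 0.12713
Overall risk P(Y=1) = π·p₁ + (1−π)·p₀ = 0.253×0.47398 + 0.747×0.12713 = 0.21488.
Under exogeneity, PAF = [P(Y=1) − p₀] / P(Y=1).
PAF = (0.21488 − 0.12713) / 0.21488 ≈ 0.4084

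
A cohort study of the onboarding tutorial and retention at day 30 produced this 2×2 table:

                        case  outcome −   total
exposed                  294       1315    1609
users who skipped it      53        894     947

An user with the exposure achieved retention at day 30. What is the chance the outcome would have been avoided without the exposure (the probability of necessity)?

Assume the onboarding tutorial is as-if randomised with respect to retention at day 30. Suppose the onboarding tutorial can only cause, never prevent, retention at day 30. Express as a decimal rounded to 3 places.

PN ≈ 0.694

p₁ = P(outcome | exposed) = 294/1609 = 0.18272
p₀ = P(outcome | unexposed) = 53/947 = 0.055966
Under exogeneity and monotonicity, PN = (p₁ − p₀) / p₁.
PN = (0.18272 − 0.055966) / 0.18272 = 0.12676 / 0.18272 ≈ 0.6937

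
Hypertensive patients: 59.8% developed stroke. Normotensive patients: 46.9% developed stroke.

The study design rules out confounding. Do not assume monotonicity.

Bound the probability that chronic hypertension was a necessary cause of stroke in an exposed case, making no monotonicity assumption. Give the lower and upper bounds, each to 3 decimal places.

0.216 ≤ PN ≤ 0.888

p₁ = 0.598, p₀ = 0.469.
Under exogeneity alone the bounds on PN are max{0,(p₁−p₀)/p₁} ≤ PN ≤ min{1,(1−p₀)/p₁}.
  lower = (p₁ − p₀)/p₁ = 0.129 / 0.598 ≈ 0.2157
  upper = min{1, (1 − p₀)/p₁} = 0.531 / 0.598 ≈ 0.8880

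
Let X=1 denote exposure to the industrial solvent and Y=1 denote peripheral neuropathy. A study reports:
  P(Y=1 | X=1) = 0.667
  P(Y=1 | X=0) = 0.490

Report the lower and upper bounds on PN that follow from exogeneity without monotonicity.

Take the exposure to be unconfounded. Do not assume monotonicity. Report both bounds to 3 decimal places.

Let p₁ = 0.667, p₀ = 0.49.
Under exogeneity alone the bounds on PN are max{0,(p₁−p₀)/p₁} ≤ PN ≤ min{1,(1−p₀)/p₁}.
  lower = (p₁ − p₀)/p₁ = 0.177 / 0.667 ≈ 0.2654
  upper = min{1, (1 − p₀)/p₁} = 0.51 / 0.667 ≈ 0.7646

0.265 ≤ PN ≤ 0.765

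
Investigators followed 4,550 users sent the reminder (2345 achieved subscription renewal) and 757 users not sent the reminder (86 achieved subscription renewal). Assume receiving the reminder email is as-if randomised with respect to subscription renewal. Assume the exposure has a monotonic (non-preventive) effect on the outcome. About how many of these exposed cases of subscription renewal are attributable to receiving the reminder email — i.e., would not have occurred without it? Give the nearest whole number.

p₁ = P(outcome | exposed) = 2345/4550 = 0.51538
p₀ = P(outcome | unexposed) = 86/757 = 0.11361
PN = (p₁ − p₀)/p₁ = (0.51538 − 0.11361) / 0.51538 ≈ 0.77957.
Attributable cases ≈ PN × (exposed cases) = 0.77957 × 2345 ≈ 1828.09.

about 1828 cases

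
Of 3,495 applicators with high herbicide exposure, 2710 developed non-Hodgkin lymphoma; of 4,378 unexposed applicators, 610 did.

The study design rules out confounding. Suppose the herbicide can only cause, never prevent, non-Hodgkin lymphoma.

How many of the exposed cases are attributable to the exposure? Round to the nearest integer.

p₁ = P(outcome | exposed) = 2710/3495 = 0.77539
p₀ = P(outcome | unexposed) = 610/4378 = 0.13933
PN = (p₁ − p₀)/p₁ = (0.77539 − 0.13933) / 0.77539 ≈ 0.82031.
Attributable cases ≈ PN × (exposed cases) = 0.82031 × 2710 ≈ 2223.03.

about 2223 cases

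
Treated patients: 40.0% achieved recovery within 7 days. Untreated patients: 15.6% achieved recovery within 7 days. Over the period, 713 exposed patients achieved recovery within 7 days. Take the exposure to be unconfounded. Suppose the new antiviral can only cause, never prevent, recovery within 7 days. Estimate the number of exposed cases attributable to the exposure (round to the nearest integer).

about 435 cases

p₁ = 0.4, p₀ = 0.156.
PN = (p₁ − p₀)/p₁ = (0.4 − 0.156) / 0.4 ≈ 0.61000.
Attributable cases ≈ PN × (exposed cases) = 0.61000 × 713 ≈ 434.93.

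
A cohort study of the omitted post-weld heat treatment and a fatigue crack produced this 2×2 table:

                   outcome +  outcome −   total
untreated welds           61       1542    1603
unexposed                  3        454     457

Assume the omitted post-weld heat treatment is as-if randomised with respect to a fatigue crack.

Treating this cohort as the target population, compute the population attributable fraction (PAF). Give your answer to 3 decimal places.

PAF ≈ 0.789

p₁ = P(outcome | exposed) = 61/1603 = 0.038054
p₀ = P(outcome | unexposed) = 3/457 = 0.0065646
Exposure prevalence π = 1603/2060 = 0.77816; overall risk P(Y=1) = 0.031068.
Under exogeneity, PAF = [P(Y=1) − p₀]/P(Y=1).
PAF = (0.031068 − 0.0065646) / 0.031068 ≈ 0.7887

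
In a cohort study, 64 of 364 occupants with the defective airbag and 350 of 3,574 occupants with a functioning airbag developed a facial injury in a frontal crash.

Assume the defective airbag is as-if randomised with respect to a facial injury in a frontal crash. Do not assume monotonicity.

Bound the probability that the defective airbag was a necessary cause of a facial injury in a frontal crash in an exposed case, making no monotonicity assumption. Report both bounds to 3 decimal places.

0.443 ≤ PN ≤ 1.000

p₁ = P(outcome | exposed) = 64/364 = 0.17582
p₀ = P(outcome | unexposed) = 350/3574 = 0.097929
Under exogeneity alone the bounds on PN are max{0,(p₁−p₀)/p₁} ≤ PN ≤ min{1,(1−p₀)/p₁}.
  lower = (p₁ − p₀)/p₁ = 0.077895 / 0.17582 ≈ 0.4430
  upper = min{1, (1 − p₀)/p₁} = 0.90207 / 0.17582 ≈ 5.1305 → capped at 1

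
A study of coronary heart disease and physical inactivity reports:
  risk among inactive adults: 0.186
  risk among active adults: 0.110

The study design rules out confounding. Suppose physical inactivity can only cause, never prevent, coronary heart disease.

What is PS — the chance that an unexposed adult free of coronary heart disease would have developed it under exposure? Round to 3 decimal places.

PS ≈ 0.085

Let p₁ = 0.186, p₀ = 0.11.
Under exogeneity and monotonicity, PS = (p₁ − p₀) / (1 − p₀).
PS = (0.186 − 0.11) / (1 − 0.11) = 0.076 / 0.89 ≈ 0.0854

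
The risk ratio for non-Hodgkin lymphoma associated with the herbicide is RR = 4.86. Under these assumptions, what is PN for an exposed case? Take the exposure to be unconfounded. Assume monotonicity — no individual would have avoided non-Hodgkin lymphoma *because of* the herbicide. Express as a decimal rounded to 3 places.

PN ≈ 0.794

Under exogeneity and monotonicity, PN = (RR − 1) / RR = 1 − 1/RR.
PN = (4.86 − 1) / 4.86 = 3.86 / 4.86 ≈ 0.7942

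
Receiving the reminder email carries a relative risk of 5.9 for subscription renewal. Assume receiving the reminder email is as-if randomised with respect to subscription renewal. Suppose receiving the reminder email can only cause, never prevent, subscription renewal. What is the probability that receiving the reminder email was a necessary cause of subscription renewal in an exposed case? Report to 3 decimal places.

PN ≈ 0.831

Under exogeneity and monotonicity, PN = (RR − 1) / RR = 1 − 1/RR.
PN = (5.9 − 1) / 5.9 = 4.9 / 5.9 ≈ 0.8305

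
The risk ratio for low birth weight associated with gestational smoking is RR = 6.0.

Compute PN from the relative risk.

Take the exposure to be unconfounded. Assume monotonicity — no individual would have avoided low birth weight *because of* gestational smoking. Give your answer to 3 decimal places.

Under exogeneity and monotonicity, PN = (RR − 1) / RR = 1 − 1/RR.
PN = (6.0 − 1) / 6.0 = 5 / 6.0 ≈ 0.8333

PN ≈ 0.833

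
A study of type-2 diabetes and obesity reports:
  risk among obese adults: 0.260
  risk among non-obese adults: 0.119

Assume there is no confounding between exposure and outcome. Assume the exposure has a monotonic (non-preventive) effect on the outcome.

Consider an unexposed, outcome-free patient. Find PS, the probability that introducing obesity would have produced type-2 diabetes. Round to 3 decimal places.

PS ≈ 0.160

Let p₁ = 0.26, p₀ = 0.119.
Under exogeneity and monotonicity, PS = (p₁ − p₀) / (1 − p₀).
PS = (0.26 − 0.119) / (1 − 0.119) = 0.141 / 0.881 ≈ 0.1600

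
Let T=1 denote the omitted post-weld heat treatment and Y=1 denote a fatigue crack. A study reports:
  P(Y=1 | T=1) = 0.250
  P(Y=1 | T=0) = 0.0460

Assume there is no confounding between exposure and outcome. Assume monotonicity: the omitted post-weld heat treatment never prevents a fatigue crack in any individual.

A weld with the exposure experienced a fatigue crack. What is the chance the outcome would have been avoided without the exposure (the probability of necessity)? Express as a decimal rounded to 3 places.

Let p₁ = 0.25, p₀ = 0.046.
Under exogeneity and monotonicity, PN = (p₁ − p₀) / p₁.
PN = (0.25 − 0.046) / 0.25 = 0.204 / 0.25 ≈ 0.8160

PN ≈ 0.816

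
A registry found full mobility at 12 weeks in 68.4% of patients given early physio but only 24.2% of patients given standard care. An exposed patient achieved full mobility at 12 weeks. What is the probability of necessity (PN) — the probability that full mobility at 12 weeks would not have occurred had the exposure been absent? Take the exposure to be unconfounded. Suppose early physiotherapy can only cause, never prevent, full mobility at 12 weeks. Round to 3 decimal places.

p₁ = 0.684, p₀ = 0.242.
Under exogeneity and monotonicity, PN = (p₁ − p₀) / p₁.
PN = (0.684 − 0.242) / 0.684 = 0.442 / 0.684 ≈ 0.6462

PN ≈ 0.646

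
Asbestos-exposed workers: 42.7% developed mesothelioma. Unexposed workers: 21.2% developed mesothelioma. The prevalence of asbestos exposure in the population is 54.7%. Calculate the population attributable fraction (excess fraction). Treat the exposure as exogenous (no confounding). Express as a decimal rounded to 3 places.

PAF ≈ 0.357

p₁ = 0.427, p₀ = 0.212.
Overall risk P(Y=1) = π·p₁ + (1−π)·p₀ = 0.547×0.427 + 0.453×0.212 = 0.32961.
Under exogeneity, PAF = [P(Y=1) − p₀] / P(Y=1).
PAF = (0.32961 − 0.212) / 0.32961 ≈ 0.3568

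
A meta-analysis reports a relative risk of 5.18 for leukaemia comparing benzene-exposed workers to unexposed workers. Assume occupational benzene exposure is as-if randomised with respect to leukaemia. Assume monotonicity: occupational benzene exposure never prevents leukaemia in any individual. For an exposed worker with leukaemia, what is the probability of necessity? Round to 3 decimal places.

PN ≈ 0.807

Under exogeneity and monotonicity, PN = (RR − 1) / RR = 1 − 1/RR.
PN = (5.18 − 1) / 5.18 = 4.18 / 5.18 ≈ 0.8069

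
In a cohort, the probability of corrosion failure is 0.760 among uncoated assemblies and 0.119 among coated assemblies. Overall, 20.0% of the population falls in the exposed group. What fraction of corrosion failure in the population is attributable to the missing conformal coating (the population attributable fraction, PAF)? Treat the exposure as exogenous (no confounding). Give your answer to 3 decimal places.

Let p₁ = 0.76, p₀ = 0.119.
Overall risk P(Y=1) = π·p₁ + (1−π)·p₀ = 0.2×0.76 + 0.8×0.119 = 0.2472.
Under exogeneity, PAF = [P(Y=1) − p₀] / P(Y=1).
PAF = (0.2472 − 0.119) / 0.2472 ≈ 0.5186

PAF ≈ 0.519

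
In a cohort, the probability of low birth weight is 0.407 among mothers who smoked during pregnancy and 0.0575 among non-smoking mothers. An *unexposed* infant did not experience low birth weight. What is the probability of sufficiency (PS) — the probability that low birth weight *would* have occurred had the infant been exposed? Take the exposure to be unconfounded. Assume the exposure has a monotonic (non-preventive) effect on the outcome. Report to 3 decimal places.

Let p₁ = 0.407, p₀ = 0.0575.
Under exogeneity and monotonicity, PS = (p₁ − p₀) / (1 − p₀).
PS = (0.407 − 0.0575) / (1 − 0.0575) = 0.3495 / 0.9425 ≈ 0.3708

PS ≈ 0.371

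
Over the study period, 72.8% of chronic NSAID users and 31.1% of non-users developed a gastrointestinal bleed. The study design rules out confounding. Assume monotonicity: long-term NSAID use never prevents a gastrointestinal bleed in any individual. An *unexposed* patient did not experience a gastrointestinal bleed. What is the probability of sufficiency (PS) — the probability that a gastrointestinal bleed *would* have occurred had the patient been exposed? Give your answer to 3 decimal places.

PS ≈ 0.605

p₁ = 0.728, p₀ = 0.311.
Under exogeneity and monotonicity, PS = (p₁ − p₀) / (1 − p₀).
PS = (0.728 − 0.311) / (1 − 0.311) = 0.417 / 0.689 ≈ 0.6052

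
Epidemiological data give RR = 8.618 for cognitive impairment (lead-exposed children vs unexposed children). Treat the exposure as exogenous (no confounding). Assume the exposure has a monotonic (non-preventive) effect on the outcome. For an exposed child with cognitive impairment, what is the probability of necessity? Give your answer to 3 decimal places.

Under exogeneity and monotonicity, PN = (RR − 1) / RR = 1 − 1/RR.
PN = (8.618 − 1) / 8.618 = 7.618 / 8.618 ≈ 0.8840

PN ≈ 0.884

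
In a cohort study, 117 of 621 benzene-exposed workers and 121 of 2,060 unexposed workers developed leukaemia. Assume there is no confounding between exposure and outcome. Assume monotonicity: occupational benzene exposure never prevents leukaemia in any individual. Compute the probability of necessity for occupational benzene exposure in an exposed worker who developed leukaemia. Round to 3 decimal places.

p₁ = P(outcome | exposed) = 117/621 = 0.18841
p₀ = P(outcome | unexposed) = 121/2060 = 0.058738
Under exogeneity and monotonicity, PN = (p₁ − p₀) / p₁.
PN = (0.18841 − 0.058738) / 0.18841 = 0.12967 / 0.18841 ≈ 0.6882

PN ≈ 0.688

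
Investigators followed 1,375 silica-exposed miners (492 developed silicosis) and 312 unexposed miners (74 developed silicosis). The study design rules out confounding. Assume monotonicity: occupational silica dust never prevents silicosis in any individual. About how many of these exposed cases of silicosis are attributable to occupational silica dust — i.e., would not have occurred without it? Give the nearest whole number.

p₁ = P(outcome | exposed) = 492/1375 = 0.35782
p₀ = P(outcome | unexposed) = 74/312 = 0.23718
PN = (p₁ − p₀)/p₁ = (0.35782 − 0.23718) / 0.35782 ≈ 0.33715.
Attributable cases ≈ PN × (exposed cases) = 0.33715 × 492 ≈ 165.88.

about 166 cases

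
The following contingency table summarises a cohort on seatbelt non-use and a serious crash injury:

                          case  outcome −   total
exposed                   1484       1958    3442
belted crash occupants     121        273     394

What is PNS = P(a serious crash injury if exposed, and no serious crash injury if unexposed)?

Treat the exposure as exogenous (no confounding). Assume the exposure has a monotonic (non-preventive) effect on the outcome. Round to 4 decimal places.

PNS ≈ 0.1240

p₁ = P(outcome | exposed) = 1484/3442 = 0.43114
p₀ = P(outcome | unexposed) = 121/394 = 0.30711
Under exogeneity and monotonicity, PNS = p₁ − p₀.
PNS = 0.43114 − 0.30711 = 0.12404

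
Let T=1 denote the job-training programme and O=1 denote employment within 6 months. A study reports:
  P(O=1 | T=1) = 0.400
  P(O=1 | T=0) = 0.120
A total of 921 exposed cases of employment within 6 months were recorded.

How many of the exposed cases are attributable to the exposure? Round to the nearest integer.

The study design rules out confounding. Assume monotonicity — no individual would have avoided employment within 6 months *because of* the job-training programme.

Let p₁ = 0.4, p₀ = 0.12.
PN = (p₁ − p₀)/p₁ = (0.4 − 0.12) / 0.4 ≈ 0.70000.
Attributable cases ≈ PN × (exposed cases) = 0.70000 × 921 ≈ 644.70.

about 645 cases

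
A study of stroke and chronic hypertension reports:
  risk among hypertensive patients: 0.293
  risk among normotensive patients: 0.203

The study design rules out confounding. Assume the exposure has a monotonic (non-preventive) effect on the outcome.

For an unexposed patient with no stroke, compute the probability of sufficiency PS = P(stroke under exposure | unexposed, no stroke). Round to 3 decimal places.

Let p₁ = 0.293, p₀ = 0.203.
Under exogeneity and monotonicity, PS = (p₁ − p₀) / (1 − p₀).
PS = (0.293 − 0.203) / (1 − 0.203) = 0.09 / 0.797 ≈ 0.1129

PS ≈ 0.113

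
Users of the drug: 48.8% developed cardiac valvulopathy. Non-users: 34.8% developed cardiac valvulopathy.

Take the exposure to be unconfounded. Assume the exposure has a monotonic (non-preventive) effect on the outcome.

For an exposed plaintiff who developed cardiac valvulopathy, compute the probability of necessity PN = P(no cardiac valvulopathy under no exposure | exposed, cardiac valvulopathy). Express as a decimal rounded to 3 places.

PN ≈ 0.287

p₁ = 0.488, p₀ = 0.348.
Under exogeneity and monotonicity, PN = (p₁ − p₀) / p₁.
PN = (0.488 − 0.348) / 0.488 = 0.14 / 0.488 ≈ 0.2869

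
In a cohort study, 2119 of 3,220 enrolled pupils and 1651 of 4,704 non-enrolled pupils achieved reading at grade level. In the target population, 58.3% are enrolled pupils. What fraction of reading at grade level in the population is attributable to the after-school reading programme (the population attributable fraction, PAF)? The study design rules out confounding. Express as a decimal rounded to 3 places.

p₁ = P(outcome | exposed) = 2119/3220 = 0.65807
p₀ = P(outcome | unexposed) = 1651/4704 = 0.35098
Overall risk P(Y=1) = π·p₁ + (1−π)·p₀ = 0.583×0.65807 + 0.417×0.35098 = 0.53002.
Under exogeneity, PAF = [P(Y=1) − p₀] / P(Y=1).
PAF = (0.53002 − 0.35098) / 0.53002 ≈ 0.3378

PAF ≈ 0.338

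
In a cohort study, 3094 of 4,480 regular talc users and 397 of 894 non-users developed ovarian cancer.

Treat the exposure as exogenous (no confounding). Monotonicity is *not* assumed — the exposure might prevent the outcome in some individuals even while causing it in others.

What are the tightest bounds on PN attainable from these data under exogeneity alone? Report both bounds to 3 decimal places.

0.357 ≤ PN ≤ 0.805

p₁ = P(outcome | exposed) = 3094/4480 = 0.69063
p₀ = P(outcome | unexposed) = 397/894 = 0.44407
Under exogeneity alone the bounds on PN are max{0,(p₁−p₀)/p₁} ≤ PN ≤ min{1,(1−p₀)/p₁}.
  lower = (p₁ − p₀)/p₁ = 0.24655 / 0.69063 ≈ 0.3570
  upper = min{1, (1 − p₀)/p₁} = 0.55593 / 0.69063 ≈ 0.8050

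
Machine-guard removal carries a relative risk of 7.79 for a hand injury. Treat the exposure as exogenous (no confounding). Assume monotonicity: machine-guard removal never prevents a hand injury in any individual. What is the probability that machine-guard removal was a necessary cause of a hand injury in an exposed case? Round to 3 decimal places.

PN ≈ 0.872

Under exogeneity and monotonicity, PN = (RR − 1) / RR = 1 − 1/RR.
PN = (7.79 − 1) / 7.79 = 6.79 / 7.79 ≈ 0.8716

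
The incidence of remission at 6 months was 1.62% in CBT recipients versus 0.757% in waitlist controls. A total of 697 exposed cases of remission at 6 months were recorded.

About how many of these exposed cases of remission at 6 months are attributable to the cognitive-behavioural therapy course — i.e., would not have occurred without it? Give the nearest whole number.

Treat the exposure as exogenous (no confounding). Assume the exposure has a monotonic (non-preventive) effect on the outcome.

p₁ = 0.0162, p₀ = 0.00757.
PN = (p₁ − p₀)/p₁ = (0.0162 − 0.00757) / 0.0162 ≈ 0.53272.
Attributable cases ≈ PN × (exposed cases) = 0.53272 × 697 ≈ 371.30.

about 371 cases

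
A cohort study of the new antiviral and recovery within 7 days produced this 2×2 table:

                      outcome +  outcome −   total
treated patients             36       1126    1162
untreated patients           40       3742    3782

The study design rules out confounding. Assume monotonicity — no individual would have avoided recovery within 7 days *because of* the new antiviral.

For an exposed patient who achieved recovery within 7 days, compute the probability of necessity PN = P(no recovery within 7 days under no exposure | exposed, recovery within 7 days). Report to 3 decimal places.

p₁ = P(outcome | exposed) = 36/1162 = 0.030981
p₀ = P(outcome | unexposed) = 40/3782 = 0.010576
Under exogeneity and monotonicity, PN = (p₁ − p₀) / p₁.
PN = (0.030981 − 0.010576) / 0.030981 = 0.020405 / 0.030981 ≈ 0.6586

PN ≈ 0.659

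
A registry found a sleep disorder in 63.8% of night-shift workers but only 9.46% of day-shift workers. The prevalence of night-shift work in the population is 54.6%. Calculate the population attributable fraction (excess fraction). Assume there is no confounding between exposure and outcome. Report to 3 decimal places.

p₁ = 0.638, p₀ = 0.0946.
Overall risk P(Y=1) = π·p₁ + (1−π)·p₀ = 0.546×0.638 + 0.454×0.0946 = 0.3913.
Under exogeneity, PAF = [P(Y=1) − p₀] / P(Y=1).
PAF = (0.3913 − 0.0946) / 0.3913 ≈ 0.7582

PAF ≈ 0.758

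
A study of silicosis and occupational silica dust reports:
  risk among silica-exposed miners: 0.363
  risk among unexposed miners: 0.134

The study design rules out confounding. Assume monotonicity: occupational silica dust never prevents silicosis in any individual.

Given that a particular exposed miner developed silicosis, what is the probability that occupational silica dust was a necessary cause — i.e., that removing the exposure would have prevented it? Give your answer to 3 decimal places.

Let p₁ = 0.363, p₀ = 0.134.
Under exogeneity and monotonicity, PN = (p₁ − p₀) / p₁.
PN = (0.363 − 0.134) / 0.363 = 0.229 / 0.363 ≈ 0.6309

PN ≈ 0.631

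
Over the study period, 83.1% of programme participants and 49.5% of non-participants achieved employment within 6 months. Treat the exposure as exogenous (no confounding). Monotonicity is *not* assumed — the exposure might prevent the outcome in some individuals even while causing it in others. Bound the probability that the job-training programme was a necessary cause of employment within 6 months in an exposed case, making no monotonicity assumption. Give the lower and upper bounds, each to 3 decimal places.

0.404 ≤ PN ≤ 0.608

p₁ = 0.831, p₀ = 0.495.
Under exogeneity alone the bounds on PN are max{0,(p₁−p₀)/p₁} ≤ PN ≤ min{1,(1−p₀)/p₁}.
  lower = (p₁ − p₀)/p₁ = 0.336 / 0.831 ≈ 0.4043
  upper = min{1, (1 − p₀)/p₁} = 0.505 / 0.831 ≈ 0.6077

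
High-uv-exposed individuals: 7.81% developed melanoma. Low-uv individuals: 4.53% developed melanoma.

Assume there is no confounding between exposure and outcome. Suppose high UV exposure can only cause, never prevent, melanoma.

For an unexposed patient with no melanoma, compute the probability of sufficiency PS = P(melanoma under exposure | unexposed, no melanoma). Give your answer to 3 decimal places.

p₁ = 0.0781, p₀ = 0.0453.
Under exogeneity and monotonicity, PS = (p₁ − p₀) / (1 − p₀).
PS = (0.0781 − 0.0453) / (1 − 0.0453) = 0.0328 / 0.9547 ≈ 0.0344

PS ≈ 0.034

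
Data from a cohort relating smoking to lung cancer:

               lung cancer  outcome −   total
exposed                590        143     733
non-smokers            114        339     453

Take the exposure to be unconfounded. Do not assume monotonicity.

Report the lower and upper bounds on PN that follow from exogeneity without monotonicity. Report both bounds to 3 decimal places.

p₁ = P(outcome | exposed) = 590/733 = 0.80491
p₀ = P(outcome | unexposed) = 114/453 = 0.25166
Under exogeneity alone the bounds on PN are max{0,(p₁−p₀)/p₁} ≤ PN ≤ min{1,(1−p₀)/p₁}.
  lower = (p₁ − p₀)/p₁ = 0.55326 / 0.80491 ≈ 0.6873
  upper = min{1, (1 − p₀)/p₁} = 0.74834 / 0.80491 ≈ 0.9297

0.687 ≤ PN ≤ 0.930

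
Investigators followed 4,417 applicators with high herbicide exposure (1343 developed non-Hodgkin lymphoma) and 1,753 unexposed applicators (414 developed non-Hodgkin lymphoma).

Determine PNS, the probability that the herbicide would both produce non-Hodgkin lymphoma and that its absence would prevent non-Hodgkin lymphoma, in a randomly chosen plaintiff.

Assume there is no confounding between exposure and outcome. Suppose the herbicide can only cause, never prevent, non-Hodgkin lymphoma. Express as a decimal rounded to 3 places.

PNS ≈ 0.068

p₁ = P(outcome | exposed) = 1343/4417 = 0.30405
p₀ = P(outcome | unexposed) = 414/1753 = 0.23617
Under exogeneity and monotonicity, PNS = p₁ − p₀.
PNS = 0.30405 − 0.23617 = 0.067886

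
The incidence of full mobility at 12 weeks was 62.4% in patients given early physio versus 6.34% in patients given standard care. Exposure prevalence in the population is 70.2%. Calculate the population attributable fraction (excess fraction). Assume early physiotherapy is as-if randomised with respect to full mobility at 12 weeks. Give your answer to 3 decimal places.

p₁ = 0.624, p₀ = 0.0634.
Overall risk P(Y=1) = π·p₁ + (1−π)·p₀ = 0.702×0.624 + 0.298×0.0634 = 0.45694.
Under exogeneity, PAF = [P(Y=1) − p₀] / P(Y=1).
PAF = (0.45694 − 0.0634) / 0.45694 ≈ 0.8613

PAF ≈ 0.861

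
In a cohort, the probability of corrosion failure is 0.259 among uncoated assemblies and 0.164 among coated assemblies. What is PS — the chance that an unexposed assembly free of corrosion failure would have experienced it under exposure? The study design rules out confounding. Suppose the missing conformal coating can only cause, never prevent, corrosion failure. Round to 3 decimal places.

Let p₁ = 0.259, p₀ = 0.164.
Under exogeneity and monotonicity, PS = (p₁ − p₀) / (1 − p₀).
PS = (0.259 − 0.164) / (1 − 0.164) = 0.095 / 0.836 ≈ 0.1136

PS ≈ 0.114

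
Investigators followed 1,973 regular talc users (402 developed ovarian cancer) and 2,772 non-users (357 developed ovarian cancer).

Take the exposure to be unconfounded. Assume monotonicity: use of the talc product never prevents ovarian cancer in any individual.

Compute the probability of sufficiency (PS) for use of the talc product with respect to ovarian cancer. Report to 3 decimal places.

PS ≈ 0.086

p₁ = P(outcome | exposed) = 402/1973 = 0.20375
p₀ = P(outcome | unexposed) = 357/2772 = 0.12879
Under exogeneity and monotonicity, PS = (p₁ − p₀) / (1 − p₀).
PS = (0.20375 − 0.12879) / (1 − 0.12879) = 0.074963 / 0.87121 ≈ 0.0860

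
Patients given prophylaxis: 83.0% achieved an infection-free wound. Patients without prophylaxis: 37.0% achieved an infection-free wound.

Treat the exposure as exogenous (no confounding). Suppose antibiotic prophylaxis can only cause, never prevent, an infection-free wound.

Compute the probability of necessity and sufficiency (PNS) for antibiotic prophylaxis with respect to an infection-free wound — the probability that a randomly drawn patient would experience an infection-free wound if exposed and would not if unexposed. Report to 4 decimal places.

PNS ≈ 0.4600

p₁ = 0.83, p₀ = 0.37.
Under exogeneity and monotonicity, PNS = p₁ − p₀.
PNS = 0.83 − 0.37 = 0.46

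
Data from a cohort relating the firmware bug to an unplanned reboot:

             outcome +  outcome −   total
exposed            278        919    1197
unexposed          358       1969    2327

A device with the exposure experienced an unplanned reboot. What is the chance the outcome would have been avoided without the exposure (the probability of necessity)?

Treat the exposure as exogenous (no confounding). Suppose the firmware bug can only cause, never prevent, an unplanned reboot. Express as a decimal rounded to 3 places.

p₁ = P(outcome | exposed) = 278/1197 = 0.23225
p₀ = P(outcome | unexposed) = 358/2327 = 0.15385
Under exogeneity and monotonicity, PN = (p₁ − p₀) / p₁.
PN = (0.23225 − 0.15385) / 0.23225 = 0.078401 / 0.23225 ≈ 0.3376

PN ≈ 0.338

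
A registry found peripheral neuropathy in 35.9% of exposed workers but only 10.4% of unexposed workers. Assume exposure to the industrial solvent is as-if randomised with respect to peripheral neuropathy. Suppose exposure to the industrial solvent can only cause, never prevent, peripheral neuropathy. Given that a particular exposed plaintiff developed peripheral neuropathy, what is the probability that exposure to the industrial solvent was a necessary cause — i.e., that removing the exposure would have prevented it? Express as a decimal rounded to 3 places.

PN ≈ 0.710

p₁ = 0.359, p₀ = 0.104.
Under exogeneity and monotonicity, PN = (p₁ − p₀) / p₁.
PN = (0.359 − 0.104) / 0.359 = 0.255 / 0.359 ≈ 0.7103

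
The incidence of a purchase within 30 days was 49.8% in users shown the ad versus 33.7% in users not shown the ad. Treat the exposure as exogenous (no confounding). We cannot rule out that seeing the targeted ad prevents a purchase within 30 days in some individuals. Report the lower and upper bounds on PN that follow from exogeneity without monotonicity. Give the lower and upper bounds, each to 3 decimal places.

0.323 ≤ PN ≤ 1.000

p₁ = 0.498, p₀ = 0.337.
Under exogeneity alone the bounds on PN are max{0,(p₁−p₀)/p₁} ≤ PN ≤ min{1,(1−p₀)/p₁}.
  lower = (p₁ − p₀)/p₁ = 0.161 / 0.498 ≈ 0.3233
  upper = min{1, (1 − p₀)/p₁} = 0.663 / 0.498 ≈ 1.3313 → capped at 1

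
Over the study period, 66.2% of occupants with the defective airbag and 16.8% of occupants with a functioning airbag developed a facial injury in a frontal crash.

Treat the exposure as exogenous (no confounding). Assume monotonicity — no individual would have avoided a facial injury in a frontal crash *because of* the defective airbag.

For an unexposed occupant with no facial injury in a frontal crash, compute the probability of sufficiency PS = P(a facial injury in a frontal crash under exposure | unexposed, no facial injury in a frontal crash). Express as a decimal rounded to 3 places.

p₁ = 0.662, p₀ = 0.168.
Under exogeneity and monotonicity, PS = (p₁ − p₀) / (1 − p₀).
PS = (0.662 − 0.168) / (1 − 0.168) = 0.494 / 0.832 ≈ 0.5938

PS ≈ 0.594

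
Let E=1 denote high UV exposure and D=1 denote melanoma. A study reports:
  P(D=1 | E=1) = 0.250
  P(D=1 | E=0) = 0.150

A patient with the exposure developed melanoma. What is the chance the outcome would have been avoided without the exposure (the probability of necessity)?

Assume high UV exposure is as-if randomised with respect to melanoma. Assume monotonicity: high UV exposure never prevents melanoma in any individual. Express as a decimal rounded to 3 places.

Let p₁ = 0.25, p₀ = 0.15.
Under exogeneity and monotonicity, PN = (p₁ − p₀) / p₁.
PN = (0.25 − 0.15) / 0.25 = 0.1 / 0.25 ≈ 0.4000

PN ≈ 0.400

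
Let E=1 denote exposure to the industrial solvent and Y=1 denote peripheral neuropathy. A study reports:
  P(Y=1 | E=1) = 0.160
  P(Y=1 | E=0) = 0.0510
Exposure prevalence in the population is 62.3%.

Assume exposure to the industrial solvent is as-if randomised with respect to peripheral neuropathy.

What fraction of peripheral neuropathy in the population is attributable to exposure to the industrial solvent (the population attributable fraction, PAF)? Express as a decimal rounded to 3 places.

PAF ≈ 0.571

Let p₁ = 0.16, p₀ = 0.051.
Overall risk P(Y=1) = π·p₁ + (1−π)·p₀ = 0.623×0.16 + 0.377×0.051 = 0.11891.
Under exogeneity, PAF = [P(Y=1) − p₀] / P(Y=1).
PAF = (0.11891 − 0.051) / 0.11891 ≈ 0.5711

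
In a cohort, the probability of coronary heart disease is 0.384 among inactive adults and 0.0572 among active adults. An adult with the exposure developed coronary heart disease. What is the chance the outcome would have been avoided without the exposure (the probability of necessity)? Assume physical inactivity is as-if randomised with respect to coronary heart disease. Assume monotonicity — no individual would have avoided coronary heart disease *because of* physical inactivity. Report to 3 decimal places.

PN ≈ 0.851

Let p₁ = 0.384, p₀ = 0.0572.
Under exogeneity and monotonicity, PN = (p₁ − p₀) / p₁.
PN = (0.384 − 0.0572) / 0.384 = 0.3268 / 0.384 ≈ 0.8510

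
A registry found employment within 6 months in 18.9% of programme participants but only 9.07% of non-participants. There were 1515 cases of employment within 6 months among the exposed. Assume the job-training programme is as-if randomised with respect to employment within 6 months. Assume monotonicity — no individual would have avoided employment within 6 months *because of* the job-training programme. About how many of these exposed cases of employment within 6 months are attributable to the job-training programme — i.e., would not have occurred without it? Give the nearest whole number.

about 788 cases

p₁ = 0.189, p₀ = 0.0907.
PN = (p₁ − p₀)/p₁ = (0.189 − 0.0907) / 0.189 ≈ 0.52011.
Attributable cases ≈ PN × (exposed cases) = 0.52011 × 1515 ≈ 787.96.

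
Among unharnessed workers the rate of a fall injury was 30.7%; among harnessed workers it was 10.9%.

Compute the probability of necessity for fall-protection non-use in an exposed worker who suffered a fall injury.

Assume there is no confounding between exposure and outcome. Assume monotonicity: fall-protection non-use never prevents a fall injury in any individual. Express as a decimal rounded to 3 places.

p₁ = 0.307, p₀ = 0.109.
Under exogeneity and monotonicity, PN = (p₁ − p₀) / p₁.
PN = (0.307 − 0.109) / 0.307 = 0.198 / 0.307 ≈ 0.6450

PN ≈ 0.645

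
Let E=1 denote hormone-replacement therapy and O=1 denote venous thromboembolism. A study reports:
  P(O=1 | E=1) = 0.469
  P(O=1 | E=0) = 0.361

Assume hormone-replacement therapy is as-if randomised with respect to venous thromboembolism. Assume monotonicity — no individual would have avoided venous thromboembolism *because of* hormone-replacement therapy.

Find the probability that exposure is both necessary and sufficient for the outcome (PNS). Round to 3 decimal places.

Let p₁ = 0.469, p₀ = 0.361.
Under exogeneity and monotonicity, PNS = p₁ − p₀.
PNS = 0.469 − 0.361 = 0.108

PNS ≈ 0.108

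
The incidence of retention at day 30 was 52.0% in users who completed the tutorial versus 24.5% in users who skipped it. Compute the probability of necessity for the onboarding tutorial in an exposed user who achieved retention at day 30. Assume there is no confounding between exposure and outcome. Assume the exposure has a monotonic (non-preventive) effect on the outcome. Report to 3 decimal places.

PN ≈ 0.529

p₁ = 0.52, p₀ = 0.245.
Under exogeneity and monotonicity, PN = (p₁ − p₀) / p₁.
PN = (0.52 − 0.245) / 0.52 = 0.275 / 0.52 ≈ 0.5288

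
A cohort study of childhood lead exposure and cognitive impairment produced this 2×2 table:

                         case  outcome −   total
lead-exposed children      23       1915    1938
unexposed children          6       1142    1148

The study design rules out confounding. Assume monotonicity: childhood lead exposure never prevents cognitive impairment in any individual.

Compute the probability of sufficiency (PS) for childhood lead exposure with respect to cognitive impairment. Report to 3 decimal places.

p₁ = P(outcome | exposed) = 23/1938 = 0.011868
p₀ = P(outcome | unexposed) = 6/1148 = 0.0052265
Under exogeneity and monotonicity, PS = (p₁ − p₀)/(1 − p₀).
PS = (0.011868 − 0.0052265) / 0.99477 ≈ 0.0067

PS ≈ 0.007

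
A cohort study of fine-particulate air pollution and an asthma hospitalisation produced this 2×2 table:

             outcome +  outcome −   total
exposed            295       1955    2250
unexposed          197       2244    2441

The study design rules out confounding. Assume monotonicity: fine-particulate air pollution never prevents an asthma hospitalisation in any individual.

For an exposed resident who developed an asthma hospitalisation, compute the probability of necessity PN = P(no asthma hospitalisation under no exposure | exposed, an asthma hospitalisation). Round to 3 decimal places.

PN ≈ 0.384

p₁ = P(outcome | exposed) = 295/2250 = 0.13111
p₀ = P(outcome | unexposed) = 197/2441 = 0.080705
Under exogeneity and monotonicity, PN = (p₁ − p₀) / p₁.
PN = (0.13111 − 0.080705) / 0.13111 = 0.050406 / 0.13111 ≈ 0.3845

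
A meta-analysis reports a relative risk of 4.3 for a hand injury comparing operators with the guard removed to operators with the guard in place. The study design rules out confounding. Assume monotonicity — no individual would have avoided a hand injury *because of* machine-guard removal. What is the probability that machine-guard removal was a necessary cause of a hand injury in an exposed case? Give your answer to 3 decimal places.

Under exogeneity and monotonicity, PN = (RR − 1) / RR = 1 − 1/RR.
PN = (4.3 − 1) / 4.3 = 3.3 / 4.3 ≈ 0.7674

PN ≈ 0.767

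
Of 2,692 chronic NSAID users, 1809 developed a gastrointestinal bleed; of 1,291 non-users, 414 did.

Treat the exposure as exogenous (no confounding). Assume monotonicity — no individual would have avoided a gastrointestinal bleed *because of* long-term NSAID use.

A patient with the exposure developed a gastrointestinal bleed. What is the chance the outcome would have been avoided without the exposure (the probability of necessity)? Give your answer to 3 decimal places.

p₁ = P(outcome | exposed) = 1809/2692 = 0.67199
p₀ = P(outcome | unexposed) = 414/1291 = 0.32068
Under exogeneity and monotonicity, PN = (p₁ − p₀) / p₁.
PN = (0.67199 − 0.32068) / 0.67199 = 0.35131 / 0.67199 ≈ 0.5228

PN ≈ 0.523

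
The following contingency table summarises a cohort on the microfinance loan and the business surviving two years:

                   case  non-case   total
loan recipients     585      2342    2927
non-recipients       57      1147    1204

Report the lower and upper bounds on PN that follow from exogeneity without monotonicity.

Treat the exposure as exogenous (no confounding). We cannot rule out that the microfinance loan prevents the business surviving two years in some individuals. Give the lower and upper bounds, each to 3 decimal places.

p₁ = P(outcome | exposed) = 585/2927 = 0.19986
p₀ = P(outcome | unexposed) = 57/1204 = 0.047342
Under exogeneity alone the bounds on PN are max{0,(p₁−p₀)/p₁} ≤ PN ≤ min{1,(1−p₀)/p₁}.
  lower = (p₁ − p₀)/p₁ = 0.15252 / 0.19986 ≈ 0.7631
  upper = min{1, (1 − p₀)/p₁} = 0.95266 / 0.19986 ≈ 4.7665 → capped at 1

0.763 ≤ PN ≤ 1.000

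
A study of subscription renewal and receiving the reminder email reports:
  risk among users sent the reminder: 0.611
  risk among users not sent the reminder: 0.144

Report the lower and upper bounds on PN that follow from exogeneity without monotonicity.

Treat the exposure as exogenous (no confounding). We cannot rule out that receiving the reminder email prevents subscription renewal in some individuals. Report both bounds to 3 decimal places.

Let p₁ = 0.611, p₀ = 0.144.
Under exogeneity alone the bounds on PN are max{0,(p₁−p₀)/p₁} ≤ PN ≤ min{1,(1−p₀)/p₁}.
  lower = (p₁ − p₀)/p₁ = 0.467 / 0.611 ≈ 0.7643
  upper = min{1, (1 − p₀)/p₁} = 0.856 / 0.611 ≈ 1.4010 → capped at 1

0.764 ≤ PN ≤ 1.000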